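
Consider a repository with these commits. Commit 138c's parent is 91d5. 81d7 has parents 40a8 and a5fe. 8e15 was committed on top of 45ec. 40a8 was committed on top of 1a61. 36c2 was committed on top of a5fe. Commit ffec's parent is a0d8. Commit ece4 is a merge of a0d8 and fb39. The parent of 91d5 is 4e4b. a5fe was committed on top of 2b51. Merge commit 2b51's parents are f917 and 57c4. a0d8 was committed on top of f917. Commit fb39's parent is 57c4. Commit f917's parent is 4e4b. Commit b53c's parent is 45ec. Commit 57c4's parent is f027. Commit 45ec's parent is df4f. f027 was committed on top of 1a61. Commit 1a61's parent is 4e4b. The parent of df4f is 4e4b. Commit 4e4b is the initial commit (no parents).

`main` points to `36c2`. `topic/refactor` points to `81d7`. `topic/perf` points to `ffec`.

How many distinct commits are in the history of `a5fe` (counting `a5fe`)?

Walking parent pointers from a5fe: reachable set = {1a61, 2b51, 4e4b, 57c4, a5fe, f027, f917}.
That is 7 commits.

7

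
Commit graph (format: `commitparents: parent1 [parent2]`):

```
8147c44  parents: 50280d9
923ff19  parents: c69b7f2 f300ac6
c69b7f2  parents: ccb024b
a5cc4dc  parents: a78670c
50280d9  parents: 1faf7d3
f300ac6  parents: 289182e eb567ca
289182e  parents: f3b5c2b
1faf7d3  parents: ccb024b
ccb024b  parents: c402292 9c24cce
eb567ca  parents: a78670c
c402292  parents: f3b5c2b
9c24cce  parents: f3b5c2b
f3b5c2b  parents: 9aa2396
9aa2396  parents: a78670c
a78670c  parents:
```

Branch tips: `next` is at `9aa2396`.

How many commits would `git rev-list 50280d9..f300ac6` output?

3

Reachable from f300ac6: {289182e, 9aa2396, a78670c, eb567ca, f300ac6, f3b5c2b}.
Reachable from 50280d9: {1faf7d3, 50280d9, 9aa2396, 9c24cce, a78670c, c402292, ccb024b, f3b5c2b}.
In f300ac6's history but not 50280d9's: {289182e, eb567ca, f300ac6} — 3 commits.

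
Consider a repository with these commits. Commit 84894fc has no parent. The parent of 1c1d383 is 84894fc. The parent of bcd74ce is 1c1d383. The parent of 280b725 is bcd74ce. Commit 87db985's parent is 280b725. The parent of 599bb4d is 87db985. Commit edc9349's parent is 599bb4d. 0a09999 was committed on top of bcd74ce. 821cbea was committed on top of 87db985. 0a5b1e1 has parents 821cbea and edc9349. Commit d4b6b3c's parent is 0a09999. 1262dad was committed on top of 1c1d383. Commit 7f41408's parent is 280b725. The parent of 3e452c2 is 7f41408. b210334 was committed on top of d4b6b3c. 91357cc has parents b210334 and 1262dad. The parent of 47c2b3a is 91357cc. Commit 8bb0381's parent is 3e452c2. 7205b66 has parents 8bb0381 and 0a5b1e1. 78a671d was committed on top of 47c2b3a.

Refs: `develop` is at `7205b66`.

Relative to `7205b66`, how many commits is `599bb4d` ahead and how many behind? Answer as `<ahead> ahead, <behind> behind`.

0 ahead, 7 behind

Reachable from 599bb4d: {1c1d383, 280b725, 599bb4d, 84894fc, 87db985, bcd74ce}.
Reachable from 7205b66: {0a5b1e1, 1c1d383, 280b725, 3e452c2, 599bb4d, 7205b66, 7f41408, 821cbea, 84894fc, 87db985, 8bb0381, bcd74ce, edc9349}.
Only in 599bb4d's history (ahead): {} — 0.
Only in 7205b66's history (behind): {0a5b1e1, 3e452c2, 7205b66, 7f41408, 821cbea, 8bb0381, edc9349} — 7.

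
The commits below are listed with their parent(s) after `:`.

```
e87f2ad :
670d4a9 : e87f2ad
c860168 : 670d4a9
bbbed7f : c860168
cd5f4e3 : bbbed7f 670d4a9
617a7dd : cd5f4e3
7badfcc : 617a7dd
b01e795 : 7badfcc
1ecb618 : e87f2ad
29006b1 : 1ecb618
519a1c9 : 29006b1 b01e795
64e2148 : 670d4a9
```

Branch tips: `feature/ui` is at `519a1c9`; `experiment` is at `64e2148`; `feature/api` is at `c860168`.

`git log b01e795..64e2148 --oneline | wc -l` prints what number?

1

Reachable from 64e2148: {64e2148, 670d4a9, e87f2ad}.
Reachable from b01e795: {617a7dd, 670d4a9, 7badfcc, b01e795, bbbed7f, c860168, cd5f4e3, e87f2ad}.
In 64e2148's history but not b01e795's: {64e2148} — 1 commit.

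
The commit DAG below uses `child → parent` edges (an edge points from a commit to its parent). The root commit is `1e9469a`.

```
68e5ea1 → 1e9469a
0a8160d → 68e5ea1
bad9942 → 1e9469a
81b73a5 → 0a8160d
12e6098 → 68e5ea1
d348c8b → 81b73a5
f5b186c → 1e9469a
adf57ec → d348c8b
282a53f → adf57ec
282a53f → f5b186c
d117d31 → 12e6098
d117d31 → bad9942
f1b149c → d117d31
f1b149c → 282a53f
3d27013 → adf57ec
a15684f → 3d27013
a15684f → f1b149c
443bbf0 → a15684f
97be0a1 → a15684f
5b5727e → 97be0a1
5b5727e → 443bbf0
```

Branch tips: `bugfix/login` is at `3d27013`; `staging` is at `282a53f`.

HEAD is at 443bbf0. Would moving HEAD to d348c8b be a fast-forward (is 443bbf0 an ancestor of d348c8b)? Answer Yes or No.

A fast-forward from 443bbf0 to d348c8b is possible iff 443bbf0 is an ancestor of d348c8b.
Ancestors of d348c8b: {0a8160d, 1e9469a, 68e5ea1, 81b73a5, d348c8b}.
443bbf0 is not among them, so fast-forward is not possible.

No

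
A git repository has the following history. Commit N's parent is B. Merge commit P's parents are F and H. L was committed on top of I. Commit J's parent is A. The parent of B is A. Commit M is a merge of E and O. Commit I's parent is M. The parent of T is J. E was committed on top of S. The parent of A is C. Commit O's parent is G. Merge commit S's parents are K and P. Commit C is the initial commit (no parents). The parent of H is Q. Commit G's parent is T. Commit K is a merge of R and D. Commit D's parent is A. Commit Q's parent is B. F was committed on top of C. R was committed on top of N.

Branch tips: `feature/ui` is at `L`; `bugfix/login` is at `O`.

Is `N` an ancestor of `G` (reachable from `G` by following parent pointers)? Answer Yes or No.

Ancestors of G: {A, C, G, J, T}.
N is not in that set, so it is not an ancestor of G.

No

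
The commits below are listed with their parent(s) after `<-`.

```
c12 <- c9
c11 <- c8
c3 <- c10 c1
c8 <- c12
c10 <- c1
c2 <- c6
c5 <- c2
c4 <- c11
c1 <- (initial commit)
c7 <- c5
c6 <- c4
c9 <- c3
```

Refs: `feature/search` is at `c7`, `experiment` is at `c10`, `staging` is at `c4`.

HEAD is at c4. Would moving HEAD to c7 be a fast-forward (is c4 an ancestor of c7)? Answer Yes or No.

Yes

A fast-forward from c4 to c7 is possible iff c4 is an ancestor of c7.
Ancestors of c7: {c1, c10, c11, c12, c2, c3, c4, c5, c6, c7, c8, c9}.
c4 is among them, so fast-forward is possible.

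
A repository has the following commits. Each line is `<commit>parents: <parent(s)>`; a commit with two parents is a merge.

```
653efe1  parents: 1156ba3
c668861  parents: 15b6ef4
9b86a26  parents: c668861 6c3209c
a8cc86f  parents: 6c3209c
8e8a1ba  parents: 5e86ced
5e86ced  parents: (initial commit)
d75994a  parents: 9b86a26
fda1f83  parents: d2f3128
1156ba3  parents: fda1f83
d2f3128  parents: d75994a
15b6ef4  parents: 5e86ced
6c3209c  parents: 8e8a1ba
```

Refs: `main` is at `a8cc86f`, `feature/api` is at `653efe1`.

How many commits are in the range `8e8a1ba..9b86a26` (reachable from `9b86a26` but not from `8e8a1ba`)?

Reachable from 9b86a26: {15b6ef4, 5e86ced, 6c3209c, 8e8a1ba, 9b86a26, c668861}.
Reachable from 8e8a1ba: {5e86ced, 8e8a1ba}.
In 9b86a26's history but not 8e8a1ba's: {15b6ef4, 6c3209c, 9b86a26, c668861} — 4 commits.

4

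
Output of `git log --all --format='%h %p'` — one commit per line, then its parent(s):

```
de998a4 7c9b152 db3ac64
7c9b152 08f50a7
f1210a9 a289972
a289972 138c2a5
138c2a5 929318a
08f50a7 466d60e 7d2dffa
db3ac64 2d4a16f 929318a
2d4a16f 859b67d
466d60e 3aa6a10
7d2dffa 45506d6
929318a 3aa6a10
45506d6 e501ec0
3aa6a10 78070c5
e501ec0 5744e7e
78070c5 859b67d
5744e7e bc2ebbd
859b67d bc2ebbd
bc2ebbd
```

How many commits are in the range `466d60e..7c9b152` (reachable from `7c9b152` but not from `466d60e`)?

Reachable from 7c9b152: {08f50a7, 3aa6a10, 45506d6, 466d60e, 5744e7e, 78070c5, 7c9b152, 7d2dffa, 859b67d, bc2ebbd, e501ec0}.
Reachable from 466d60e: {3aa6a10, 466d60e, 78070c5, 859b67d, bc2ebbd}.
In 7c9b152's history but not 466d60e's: {08f50a7, 45506d6, 5744e7e, 7c9b152, 7d2dffa, e501ec0} — 6 commits.

6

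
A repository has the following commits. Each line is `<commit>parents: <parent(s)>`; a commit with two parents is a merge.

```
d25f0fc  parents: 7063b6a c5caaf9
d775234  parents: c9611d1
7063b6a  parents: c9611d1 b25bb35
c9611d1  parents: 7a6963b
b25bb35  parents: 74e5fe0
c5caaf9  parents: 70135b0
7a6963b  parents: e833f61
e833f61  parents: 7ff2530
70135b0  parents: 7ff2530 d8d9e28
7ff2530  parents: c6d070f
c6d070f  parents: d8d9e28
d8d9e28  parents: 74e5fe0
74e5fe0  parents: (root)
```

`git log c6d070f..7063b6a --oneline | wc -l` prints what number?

6

Reachable from 7063b6a: {7063b6a, 74e5fe0, 7a6963b, 7ff2530, b25bb35, c6d070f, c9611d1, d8d9e28, e833f61}.
Reachable from c6d070f: {74e5fe0, c6d070f, d8d9e28}.
In 7063b6a's history but not c6d070f's: {7063b6a, 7a6963b, 7ff2530, b25bb35, c9611d1, e833f61} — 6 commits.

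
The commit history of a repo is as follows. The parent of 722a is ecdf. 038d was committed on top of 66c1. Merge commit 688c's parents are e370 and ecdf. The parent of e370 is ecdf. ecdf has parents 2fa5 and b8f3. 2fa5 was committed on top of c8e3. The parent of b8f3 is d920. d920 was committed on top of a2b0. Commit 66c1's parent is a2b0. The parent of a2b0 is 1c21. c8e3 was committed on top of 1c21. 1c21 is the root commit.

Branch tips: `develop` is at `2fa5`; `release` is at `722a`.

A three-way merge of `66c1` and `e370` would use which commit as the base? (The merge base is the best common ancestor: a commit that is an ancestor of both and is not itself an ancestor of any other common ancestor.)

a2b0

Ancestors of 66c1: {1c21, 66c1, a2b0}.
Ancestors of e370: {1c21, 2fa5, a2b0, b8f3, c8e3, d920, e370, ecdf}.
Common ancestors: {1c21, a2b0}.
Among these, a2b0 is not an ancestor of any other common ancestor — it is the merge base.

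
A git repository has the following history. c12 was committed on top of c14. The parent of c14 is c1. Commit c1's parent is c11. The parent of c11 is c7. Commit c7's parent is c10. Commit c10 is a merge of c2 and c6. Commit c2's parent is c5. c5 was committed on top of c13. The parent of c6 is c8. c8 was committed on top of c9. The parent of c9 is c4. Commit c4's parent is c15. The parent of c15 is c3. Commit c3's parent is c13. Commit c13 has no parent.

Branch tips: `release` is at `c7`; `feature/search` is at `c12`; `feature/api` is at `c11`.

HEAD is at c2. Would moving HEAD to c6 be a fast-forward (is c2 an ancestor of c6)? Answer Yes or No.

No

A fast-forward from c2 to c6 is possible iff c2 is an ancestor of c6.
Ancestors of c6: {c13, c15, c3, c4, c6, c8, c9}.
c2 is not among them, so fast-forward is not possible.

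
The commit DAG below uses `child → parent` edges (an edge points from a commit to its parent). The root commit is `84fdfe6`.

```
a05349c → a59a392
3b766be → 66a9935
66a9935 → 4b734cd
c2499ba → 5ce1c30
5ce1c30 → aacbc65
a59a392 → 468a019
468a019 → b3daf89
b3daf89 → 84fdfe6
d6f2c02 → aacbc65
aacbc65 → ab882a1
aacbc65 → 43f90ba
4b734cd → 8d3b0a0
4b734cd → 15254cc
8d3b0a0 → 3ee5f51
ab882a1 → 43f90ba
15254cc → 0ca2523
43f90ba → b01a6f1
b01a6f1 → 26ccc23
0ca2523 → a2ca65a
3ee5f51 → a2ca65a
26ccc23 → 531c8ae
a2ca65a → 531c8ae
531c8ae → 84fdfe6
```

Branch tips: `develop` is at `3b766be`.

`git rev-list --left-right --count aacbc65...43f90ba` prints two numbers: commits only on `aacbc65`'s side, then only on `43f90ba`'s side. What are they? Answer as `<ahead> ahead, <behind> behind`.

2 ahead, 0 behind

Reachable from aacbc65: {26ccc23, 43f90ba, 531c8ae, 84fdfe6, aacbc65, ab882a1, b01a6f1}.
Reachable from 43f90ba: {26ccc23, 43f90ba, 531c8ae, 84fdfe6, b01a6f1}.
Only in aacbc65's history (ahead): {aacbc65, ab882a1} — 2.
Only in 43f90ba's history (behind): {} — 0.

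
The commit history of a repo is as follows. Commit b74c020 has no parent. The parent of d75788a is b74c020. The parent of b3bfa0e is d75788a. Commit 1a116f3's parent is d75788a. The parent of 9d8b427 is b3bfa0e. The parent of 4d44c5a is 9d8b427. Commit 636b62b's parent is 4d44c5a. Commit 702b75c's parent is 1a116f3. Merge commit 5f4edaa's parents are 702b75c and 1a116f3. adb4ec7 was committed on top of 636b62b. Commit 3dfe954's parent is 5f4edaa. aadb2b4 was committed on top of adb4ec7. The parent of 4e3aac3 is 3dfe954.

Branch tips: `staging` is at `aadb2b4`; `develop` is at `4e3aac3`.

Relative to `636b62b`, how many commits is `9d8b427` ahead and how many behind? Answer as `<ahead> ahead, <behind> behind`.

Reachable from 9d8b427: {9d8b427, b3bfa0e, b74c020, d75788a}.
Reachable from 636b62b: {4d44c5a, 636b62b, 9d8b427, b3bfa0e, b74c020, d75788a}.
Only in 9d8b427's history (ahead): {} — 0.
Only in 636b62b's history (behind): {4d44c5a, 636b62b} — 2.

0 ahead, 2 behind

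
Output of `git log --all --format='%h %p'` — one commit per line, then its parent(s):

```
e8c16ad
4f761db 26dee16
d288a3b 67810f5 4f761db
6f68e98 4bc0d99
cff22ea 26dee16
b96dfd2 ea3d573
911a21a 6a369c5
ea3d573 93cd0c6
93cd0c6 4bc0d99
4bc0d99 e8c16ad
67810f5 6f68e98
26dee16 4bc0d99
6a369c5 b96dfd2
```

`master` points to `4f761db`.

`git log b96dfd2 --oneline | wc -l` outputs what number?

5

Walking parent pointers from b96dfd2: reachable set = {4bc0d99, 93cd0c6, b96dfd2, e8c16ad, ea3d573}.
That is 5 commits.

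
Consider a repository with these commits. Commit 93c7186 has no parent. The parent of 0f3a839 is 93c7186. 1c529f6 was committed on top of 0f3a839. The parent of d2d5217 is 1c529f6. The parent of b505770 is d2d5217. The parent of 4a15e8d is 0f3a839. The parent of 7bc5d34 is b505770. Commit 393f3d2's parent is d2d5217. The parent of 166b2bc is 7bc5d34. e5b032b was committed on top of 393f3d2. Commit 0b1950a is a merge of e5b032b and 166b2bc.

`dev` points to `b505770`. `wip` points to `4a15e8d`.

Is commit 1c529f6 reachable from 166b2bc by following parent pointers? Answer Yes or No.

Ancestors of 166b2bc (commits reachable by following parents): {0f3a839, 166b2bc, 1c529f6, 7bc5d34, 93c7186, b505770, d2d5217}.
1c529f6 is in that set, so it is an ancestor of 166b2bc.

Yes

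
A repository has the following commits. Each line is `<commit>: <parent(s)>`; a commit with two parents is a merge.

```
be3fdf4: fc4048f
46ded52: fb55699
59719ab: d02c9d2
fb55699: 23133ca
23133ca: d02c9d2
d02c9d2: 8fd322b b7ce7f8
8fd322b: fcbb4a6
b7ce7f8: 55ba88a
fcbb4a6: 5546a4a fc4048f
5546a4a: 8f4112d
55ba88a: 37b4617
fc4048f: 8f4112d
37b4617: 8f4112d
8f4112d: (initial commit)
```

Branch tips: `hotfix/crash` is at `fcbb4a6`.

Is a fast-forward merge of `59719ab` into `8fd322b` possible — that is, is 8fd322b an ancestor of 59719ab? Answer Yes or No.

Yes

A fast-forward from 8fd322b to 59719ab is possible iff 8fd322b is an ancestor of 59719ab.
Ancestors of 59719ab: {37b4617, 5546a4a, 55ba88a, 59719ab, 8f4112d, 8fd322b, b7ce7f8, d02c9d2, fc4048f, fcbb4a6}.
8fd322b is among them, so fast-forward is possible.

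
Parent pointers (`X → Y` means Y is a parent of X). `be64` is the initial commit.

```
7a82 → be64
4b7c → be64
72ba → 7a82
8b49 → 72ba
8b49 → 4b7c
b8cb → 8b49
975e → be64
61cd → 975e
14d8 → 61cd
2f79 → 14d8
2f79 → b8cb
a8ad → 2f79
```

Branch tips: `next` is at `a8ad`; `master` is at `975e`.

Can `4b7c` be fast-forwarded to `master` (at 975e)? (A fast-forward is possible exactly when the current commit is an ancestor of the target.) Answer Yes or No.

No

A fast-forward from 4b7c to 975e is possible iff 4b7c is an ancestor of 975e.
Ancestors of 975e: {975e, be64}.
4b7c is not among them, so fast-forward is not possible.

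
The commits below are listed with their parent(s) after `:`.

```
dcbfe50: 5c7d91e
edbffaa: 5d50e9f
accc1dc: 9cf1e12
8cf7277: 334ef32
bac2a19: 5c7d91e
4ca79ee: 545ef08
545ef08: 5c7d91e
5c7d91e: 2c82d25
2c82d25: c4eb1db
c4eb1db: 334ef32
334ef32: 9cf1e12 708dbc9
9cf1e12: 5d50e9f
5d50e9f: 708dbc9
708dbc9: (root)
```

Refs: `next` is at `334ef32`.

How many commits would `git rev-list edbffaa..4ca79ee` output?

Reachable from 4ca79ee: {2c82d25, 334ef32, 4ca79ee, 545ef08, 5c7d91e, 5d50e9f, 708dbc9, 9cf1e12, c4eb1db}.
Reachable from edbffaa: {5d50e9f, 708dbc9, edbffaa}.
In 4ca79ee's history but not edbffaa's: {2c82d25, 334ef32, 4ca79ee, 545ef08, 5c7d91e, 9cf1e12, c4eb1db} — 7 commits.

7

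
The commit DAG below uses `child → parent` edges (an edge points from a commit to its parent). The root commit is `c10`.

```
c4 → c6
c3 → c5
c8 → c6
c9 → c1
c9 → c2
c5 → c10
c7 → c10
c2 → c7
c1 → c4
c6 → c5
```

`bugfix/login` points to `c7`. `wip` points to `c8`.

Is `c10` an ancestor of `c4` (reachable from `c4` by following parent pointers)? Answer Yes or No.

Ancestors of c4 (commits reachable by following parents): {c10, c4, c5, c6}.
c10 is in that set, so it is an ancestor of c4.

Yes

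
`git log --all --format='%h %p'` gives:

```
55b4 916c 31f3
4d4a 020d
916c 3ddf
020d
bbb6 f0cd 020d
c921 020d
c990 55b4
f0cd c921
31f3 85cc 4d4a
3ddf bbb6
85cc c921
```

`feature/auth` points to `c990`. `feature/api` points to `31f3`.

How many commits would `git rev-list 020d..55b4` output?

Reachable from 55b4: {020d, 31f3, 3ddf, 4d4a, 55b4, 85cc, 916c, bbb6, c921, f0cd}.
Reachable from 020d: {020d}.
In 55b4's history but not 020d's: {31f3, 3ddf, 4d4a, 55b4, 85cc, 916c, bbb6, c921, f0cd} — 9 commits.

9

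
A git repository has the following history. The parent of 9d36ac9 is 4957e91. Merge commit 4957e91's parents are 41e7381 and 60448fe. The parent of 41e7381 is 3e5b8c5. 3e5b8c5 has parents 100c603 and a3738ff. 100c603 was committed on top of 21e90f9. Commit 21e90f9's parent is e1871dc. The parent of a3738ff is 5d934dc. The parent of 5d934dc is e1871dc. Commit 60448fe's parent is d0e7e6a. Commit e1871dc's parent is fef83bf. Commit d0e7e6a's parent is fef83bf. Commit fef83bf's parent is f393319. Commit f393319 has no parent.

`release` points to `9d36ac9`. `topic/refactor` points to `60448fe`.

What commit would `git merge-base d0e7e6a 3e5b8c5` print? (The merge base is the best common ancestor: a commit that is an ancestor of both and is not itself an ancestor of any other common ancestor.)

Ancestors of d0e7e6a: {d0e7e6a, f393319, fef83bf}.
Ancestors of 3e5b8c5: {100c603, 21e90f9, 3e5b8c5, 5d934dc, a3738ff, e1871dc, f393319, fef83bf}.
Common ancestors: {f393319, fef83bf}.
Among these, fef83bf is not an ancestor of any other common ancestor — it is the merge base.

fef83bf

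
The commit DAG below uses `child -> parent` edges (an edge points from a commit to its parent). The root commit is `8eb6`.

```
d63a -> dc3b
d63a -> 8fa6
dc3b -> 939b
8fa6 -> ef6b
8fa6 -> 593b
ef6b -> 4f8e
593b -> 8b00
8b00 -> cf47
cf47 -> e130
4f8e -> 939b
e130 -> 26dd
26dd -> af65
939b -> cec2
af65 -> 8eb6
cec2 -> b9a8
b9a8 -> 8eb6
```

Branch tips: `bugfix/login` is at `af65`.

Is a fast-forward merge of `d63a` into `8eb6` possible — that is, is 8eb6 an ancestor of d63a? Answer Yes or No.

A fast-forward from 8eb6 to d63a is possible iff 8eb6 is an ancestor of d63a.
Ancestors of d63a: {26dd, 4f8e, 593b, 8b00, 8eb6, 8fa6, 939b, af65, b9a8, cec2, cf47, d63a, dc3b, e130, ef6b}.
8eb6 is among them, so fast-forward is possible.

Yes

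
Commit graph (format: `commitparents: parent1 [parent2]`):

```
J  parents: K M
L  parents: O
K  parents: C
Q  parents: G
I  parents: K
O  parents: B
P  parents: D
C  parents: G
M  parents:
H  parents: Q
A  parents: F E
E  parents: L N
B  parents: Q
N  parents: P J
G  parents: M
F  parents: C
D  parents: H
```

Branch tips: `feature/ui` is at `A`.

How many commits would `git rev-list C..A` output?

Reachable from A: {A, B, C, D, E, F, G, H, J, K, L, M, N, O, P, Q}.
Reachable from C: {C, G, M}.
In A's history but not C's: {A, B, D, E, F, H, J, K, L, N, O, P, Q} — 13 commits.

13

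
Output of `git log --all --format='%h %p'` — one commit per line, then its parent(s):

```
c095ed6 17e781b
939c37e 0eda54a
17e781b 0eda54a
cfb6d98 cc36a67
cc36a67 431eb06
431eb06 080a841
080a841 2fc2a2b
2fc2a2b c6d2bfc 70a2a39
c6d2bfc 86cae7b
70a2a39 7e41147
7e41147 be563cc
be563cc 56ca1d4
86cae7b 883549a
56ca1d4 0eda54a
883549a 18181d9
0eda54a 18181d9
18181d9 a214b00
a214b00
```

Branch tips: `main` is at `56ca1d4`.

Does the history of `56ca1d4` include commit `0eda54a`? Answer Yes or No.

Yes

Ancestors of 56ca1d4 (commits reachable by following parents): {0eda54a, 18181d9, 56ca1d4, a214b00}.
0eda54a is in that set, so it is an ancestor of 56ca1d4.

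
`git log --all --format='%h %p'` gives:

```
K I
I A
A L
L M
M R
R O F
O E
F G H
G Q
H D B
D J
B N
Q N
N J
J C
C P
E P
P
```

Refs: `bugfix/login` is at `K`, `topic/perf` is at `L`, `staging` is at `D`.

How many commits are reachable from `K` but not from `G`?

12

Reachable from K: {A, B, C, D, E, F, G, H, I, J, K, L, M, N, O, P, Q, R}.
Reachable from G: {C, G, J, N, P, Q}.
In K's history but not G's: {A, B, D, E, F, H, I, K, L, M, O, R} — 12 commits.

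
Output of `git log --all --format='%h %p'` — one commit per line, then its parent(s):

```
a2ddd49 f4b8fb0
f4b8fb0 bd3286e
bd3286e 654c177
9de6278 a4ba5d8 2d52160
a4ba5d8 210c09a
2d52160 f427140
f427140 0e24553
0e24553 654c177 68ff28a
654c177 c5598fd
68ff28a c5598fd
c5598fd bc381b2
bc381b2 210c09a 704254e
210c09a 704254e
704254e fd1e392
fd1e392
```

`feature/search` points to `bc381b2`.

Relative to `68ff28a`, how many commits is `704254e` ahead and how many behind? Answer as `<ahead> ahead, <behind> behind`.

Reachable from 704254e: {704254e, fd1e392}.
Reachable from 68ff28a: {210c09a, 68ff28a, 704254e, bc381b2, c5598fd, fd1e392}.
Only in 704254e's history (ahead): {} — 0.
Only in 68ff28a's history (behind): {210c09a, 68ff28a, bc381b2, c5598fd} — 4.

0 ahead, 4 behind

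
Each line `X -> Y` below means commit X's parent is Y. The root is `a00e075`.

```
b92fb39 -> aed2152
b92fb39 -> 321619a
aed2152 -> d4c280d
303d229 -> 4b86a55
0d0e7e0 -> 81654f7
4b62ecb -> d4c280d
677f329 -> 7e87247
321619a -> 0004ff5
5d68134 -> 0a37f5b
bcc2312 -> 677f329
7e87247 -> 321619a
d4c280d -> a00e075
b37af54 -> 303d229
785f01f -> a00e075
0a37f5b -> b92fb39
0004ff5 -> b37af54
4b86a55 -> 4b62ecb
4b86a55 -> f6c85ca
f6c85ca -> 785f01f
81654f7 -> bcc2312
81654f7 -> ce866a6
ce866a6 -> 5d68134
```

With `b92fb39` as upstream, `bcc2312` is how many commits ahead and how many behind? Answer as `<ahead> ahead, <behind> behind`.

Reachable from bcc2312: {0004ff5, 303d229, 321619a, 4b62ecb, 4b86a55, 677f329, 785f01f, 7e87247, a00e075, b37af54, bcc2312, d4c280d, f6c85ca}.
Reachable from b92fb39: {0004ff5, 303d229, 321619a, 4b62ecb, 4b86a55, 785f01f, a00e075, aed2152, b37af54, b92fb39, d4c280d, f6c85ca}.
Only in bcc2312's history (ahead): {677f329, 7e87247, bcc2312} — 3.
Only in b92fb39's history (behind): {aed2152, b92fb39} — 2.

3 ahead, 2 behind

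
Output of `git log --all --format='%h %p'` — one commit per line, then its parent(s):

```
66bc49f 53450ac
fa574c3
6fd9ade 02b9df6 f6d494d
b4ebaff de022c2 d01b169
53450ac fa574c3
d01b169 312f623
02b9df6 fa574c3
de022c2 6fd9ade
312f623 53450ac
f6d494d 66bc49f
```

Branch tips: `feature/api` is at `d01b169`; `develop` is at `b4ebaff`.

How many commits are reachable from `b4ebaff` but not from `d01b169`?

Reachable from b4ebaff: {02b9df6, 312f623, 53450ac, 66bc49f, 6fd9ade, b4ebaff, d01b169, de022c2, f6d494d, fa574c3}.
Reachable from d01b169: {312f623, 53450ac, d01b169, fa574c3}.
In b4ebaff's history but not d01b169's: {02b9df6, 66bc49f, 6fd9ade, b4ebaff, de022c2, f6d494d} — 6 commits.

6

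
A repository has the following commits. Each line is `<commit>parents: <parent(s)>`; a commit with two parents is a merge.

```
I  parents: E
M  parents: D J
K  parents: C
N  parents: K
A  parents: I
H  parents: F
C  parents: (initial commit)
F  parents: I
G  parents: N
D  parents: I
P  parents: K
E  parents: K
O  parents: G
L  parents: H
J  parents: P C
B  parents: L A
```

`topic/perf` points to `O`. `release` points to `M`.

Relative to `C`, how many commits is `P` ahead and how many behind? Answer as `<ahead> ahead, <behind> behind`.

Reachable from P: {C, K, P}.
Reachable from C: {C}.
Only in P's history (ahead): {K, P} — 2.
Only in C's history (behind): {} — 0.

2 ahead, 0 behind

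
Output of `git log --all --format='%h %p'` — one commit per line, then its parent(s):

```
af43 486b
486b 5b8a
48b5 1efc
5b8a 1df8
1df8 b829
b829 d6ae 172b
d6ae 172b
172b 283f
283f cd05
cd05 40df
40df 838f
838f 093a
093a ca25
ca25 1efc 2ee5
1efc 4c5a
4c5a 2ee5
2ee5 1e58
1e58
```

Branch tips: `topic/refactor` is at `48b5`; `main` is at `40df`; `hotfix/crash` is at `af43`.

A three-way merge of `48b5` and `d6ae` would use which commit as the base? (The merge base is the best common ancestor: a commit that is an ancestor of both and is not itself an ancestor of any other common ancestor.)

Ancestors of 48b5: {1e58, 1efc, 2ee5, 48b5, 4c5a}.
Ancestors of d6ae: {093a, 172b, 1e58, 1efc, 283f, 2ee5, 40df, 4c5a, 838f, ca25, cd05, d6ae}.
Common ancestors: {1e58, 1efc, 2ee5, 4c5a}.
Among these, 1efc is not an ancestor of any other common ancestor — it is the merge base.

1efc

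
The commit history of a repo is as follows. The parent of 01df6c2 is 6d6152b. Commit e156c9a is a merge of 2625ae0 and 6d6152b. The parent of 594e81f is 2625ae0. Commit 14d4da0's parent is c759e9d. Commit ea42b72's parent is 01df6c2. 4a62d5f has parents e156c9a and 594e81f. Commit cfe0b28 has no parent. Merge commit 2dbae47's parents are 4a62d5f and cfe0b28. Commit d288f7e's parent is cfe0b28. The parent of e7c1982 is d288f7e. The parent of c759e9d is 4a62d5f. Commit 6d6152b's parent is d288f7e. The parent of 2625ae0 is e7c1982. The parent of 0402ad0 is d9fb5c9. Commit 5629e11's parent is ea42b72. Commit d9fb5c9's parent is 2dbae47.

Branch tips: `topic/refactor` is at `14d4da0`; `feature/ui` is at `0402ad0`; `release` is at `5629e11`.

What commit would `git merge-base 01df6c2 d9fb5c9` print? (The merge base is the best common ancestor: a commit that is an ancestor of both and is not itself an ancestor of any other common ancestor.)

6d6152b

Ancestors of 01df6c2: {01df6c2, 6d6152b, cfe0b28, d288f7e}.
Ancestors of d9fb5c9: {2625ae0, 2dbae47, 4a62d5f, 594e81f, 6d6152b, cfe0b28, d288f7e, d9fb5c9, e156c9a, e7c1982}.
Common ancestors: {6d6152b, cfe0b28, d288f7e}.
Among these, 6d6152b is not an ancestor of any other common ancestor — it is the merge base.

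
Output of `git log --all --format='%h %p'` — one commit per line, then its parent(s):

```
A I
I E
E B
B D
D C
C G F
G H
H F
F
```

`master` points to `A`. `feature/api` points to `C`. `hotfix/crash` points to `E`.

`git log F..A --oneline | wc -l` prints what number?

Reachable from A: {A, B, C, D, E, F, G, H, I}.
Reachable from F: {F}.
In A's history but not F's: {A, B, C, D, E, G, H, I} — 8 commits.

8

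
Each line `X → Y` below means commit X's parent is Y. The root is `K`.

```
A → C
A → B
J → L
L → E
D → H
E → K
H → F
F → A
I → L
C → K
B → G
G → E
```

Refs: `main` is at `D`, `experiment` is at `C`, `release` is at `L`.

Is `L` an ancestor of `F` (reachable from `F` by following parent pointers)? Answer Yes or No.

Ancestors of F: {A, B, C, E, F, G, K}.
L is not in that set, so it is not an ancestor of F.

No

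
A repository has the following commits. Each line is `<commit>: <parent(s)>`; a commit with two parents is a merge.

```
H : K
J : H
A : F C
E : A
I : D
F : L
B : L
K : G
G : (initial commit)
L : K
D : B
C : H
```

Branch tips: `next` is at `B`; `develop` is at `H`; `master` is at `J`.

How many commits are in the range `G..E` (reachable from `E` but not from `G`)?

Reachable from E: {A, C, E, F, G, H, K, L}.
Reachable from G: {G}.
In E's history but not G's: {A, C, E, F, H, K, L} — 7 commits.

7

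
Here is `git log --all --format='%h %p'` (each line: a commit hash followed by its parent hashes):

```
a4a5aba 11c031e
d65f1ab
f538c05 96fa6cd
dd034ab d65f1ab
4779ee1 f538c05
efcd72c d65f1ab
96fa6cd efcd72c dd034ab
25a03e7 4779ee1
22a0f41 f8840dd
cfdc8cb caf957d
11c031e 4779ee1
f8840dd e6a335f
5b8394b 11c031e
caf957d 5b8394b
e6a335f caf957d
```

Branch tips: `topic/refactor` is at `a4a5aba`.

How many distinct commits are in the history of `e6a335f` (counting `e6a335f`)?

10

Walking parent pointers from e6a335f: reachable set = {11c031e, 4779ee1, 5b8394b, 96fa6cd, caf957d, d65f1ab, dd034ab, e6a335f, efcd72c, f538c05}.
That is 10 commits.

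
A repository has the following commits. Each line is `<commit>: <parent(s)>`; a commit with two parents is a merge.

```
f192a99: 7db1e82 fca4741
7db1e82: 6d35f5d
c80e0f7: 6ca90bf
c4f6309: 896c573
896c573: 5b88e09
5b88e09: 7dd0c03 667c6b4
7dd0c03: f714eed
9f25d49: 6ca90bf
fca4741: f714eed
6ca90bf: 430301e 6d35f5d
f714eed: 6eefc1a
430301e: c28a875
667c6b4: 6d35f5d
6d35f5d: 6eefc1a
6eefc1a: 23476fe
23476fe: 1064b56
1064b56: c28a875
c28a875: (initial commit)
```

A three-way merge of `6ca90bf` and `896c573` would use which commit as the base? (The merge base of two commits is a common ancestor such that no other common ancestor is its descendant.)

Ancestors of 6ca90bf: {1064b56, 23476fe, 430301e, 6ca90bf, 6d35f5d, 6eefc1a, c28a875}.
Ancestors of 896c573: {1064b56, 23476fe, 5b88e09, 667c6b4, 6d35f5d, 6eefc1a, 7dd0c03, 896c573, c28a875, f714eed}.
Common ancestors: {1064b56, 23476fe, 6d35f5d, 6eefc1a, c28a875}.
Among these, 6d35f5d is not an ancestor of any other common ancestor — it is the merge base.

6d35f5d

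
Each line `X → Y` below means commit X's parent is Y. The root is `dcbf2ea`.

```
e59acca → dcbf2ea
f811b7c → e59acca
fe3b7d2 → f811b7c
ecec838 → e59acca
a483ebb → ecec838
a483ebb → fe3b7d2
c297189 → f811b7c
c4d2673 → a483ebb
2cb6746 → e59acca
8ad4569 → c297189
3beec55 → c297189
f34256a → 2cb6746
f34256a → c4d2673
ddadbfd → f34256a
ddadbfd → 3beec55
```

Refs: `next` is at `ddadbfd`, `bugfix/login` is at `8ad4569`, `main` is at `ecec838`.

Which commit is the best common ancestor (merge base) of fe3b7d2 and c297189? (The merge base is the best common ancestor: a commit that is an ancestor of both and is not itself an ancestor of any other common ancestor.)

Ancestors of fe3b7d2: {dcbf2ea, e59acca, f811b7c, fe3b7d2}.
Ancestors of c297189: {c297189, dcbf2ea, e59acca, f811b7c}.
Common ancestors: {dcbf2ea, e59acca, f811b7c}.
Among these, f811b7c is not an ancestor of any other common ancestor — it is the merge base.

f811b7c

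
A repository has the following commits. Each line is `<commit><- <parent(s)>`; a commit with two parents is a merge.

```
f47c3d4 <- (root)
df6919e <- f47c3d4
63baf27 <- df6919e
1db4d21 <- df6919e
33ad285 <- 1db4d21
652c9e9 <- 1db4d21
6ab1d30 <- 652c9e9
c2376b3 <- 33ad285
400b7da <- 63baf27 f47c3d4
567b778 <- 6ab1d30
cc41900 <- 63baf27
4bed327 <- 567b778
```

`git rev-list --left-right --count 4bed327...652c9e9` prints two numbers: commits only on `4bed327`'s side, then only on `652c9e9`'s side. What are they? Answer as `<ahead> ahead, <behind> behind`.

3 ahead, 0 behind

Reachable from 4bed327: {1db4d21, 4bed327, 567b778, 652c9e9, 6ab1d30, df6919e, f47c3d4}.
Reachable from 652c9e9: {1db4d21, 652c9e9, df6919e, f47c3d4}.
Only in 4bed327's history (ahead): {4bed327, 567b778, 6ab1d30} — 3.
Only in 652c9e9's history (behind): {} — 0.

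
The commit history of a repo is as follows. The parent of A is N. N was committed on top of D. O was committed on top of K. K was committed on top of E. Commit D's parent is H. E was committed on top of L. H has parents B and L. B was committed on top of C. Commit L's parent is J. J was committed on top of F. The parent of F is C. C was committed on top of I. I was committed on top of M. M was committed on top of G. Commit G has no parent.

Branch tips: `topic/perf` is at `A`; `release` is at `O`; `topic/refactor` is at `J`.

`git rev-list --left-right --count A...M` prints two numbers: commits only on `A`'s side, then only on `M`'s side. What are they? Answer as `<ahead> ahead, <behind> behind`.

10 ahead, 0 behind

Reachable from A: {A, B, C, D, F, G, H, I, J, L, M, N}.
Reachable from M: {G, M}.
Only in A's history (ahead): {A, B, C, D, F, H, I, J, L, N} — 10.
Only in M's history (behind): {} — 0.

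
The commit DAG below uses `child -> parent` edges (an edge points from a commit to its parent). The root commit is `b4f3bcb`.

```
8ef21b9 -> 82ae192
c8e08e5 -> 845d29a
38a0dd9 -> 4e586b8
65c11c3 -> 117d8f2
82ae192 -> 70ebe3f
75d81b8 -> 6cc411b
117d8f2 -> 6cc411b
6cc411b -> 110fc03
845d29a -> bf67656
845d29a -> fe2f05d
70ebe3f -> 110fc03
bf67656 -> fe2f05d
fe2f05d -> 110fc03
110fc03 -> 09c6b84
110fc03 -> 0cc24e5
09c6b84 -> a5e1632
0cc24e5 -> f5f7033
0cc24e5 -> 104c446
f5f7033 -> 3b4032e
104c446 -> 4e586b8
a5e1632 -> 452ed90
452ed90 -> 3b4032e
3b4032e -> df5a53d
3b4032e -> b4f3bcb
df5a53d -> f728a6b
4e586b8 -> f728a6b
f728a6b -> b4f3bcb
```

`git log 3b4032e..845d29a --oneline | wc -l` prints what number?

11

Reachable from 845d29a: {09c6b84, 0cc24e5, 104c446, 110fc03, 3b4032e, 452ed90, 4e586b8, 845d29a, a5e1632, b4f3bcb, bf67656, df5a53d, f5f7033, f728a6b, fe2f05d}.
Reachable from 3b4032e: {3b4032e, b4f3bcb, df5a53d, f728a6b}.
In 845d29a's history but not 3b4032e's: {09c6b84, 0cc24e5, 104c446, 110fc03, 452ed90, 4e586b8, 845d29a, a5e1632, bf67656, f5f7033, fe2f05d} — 11 commits.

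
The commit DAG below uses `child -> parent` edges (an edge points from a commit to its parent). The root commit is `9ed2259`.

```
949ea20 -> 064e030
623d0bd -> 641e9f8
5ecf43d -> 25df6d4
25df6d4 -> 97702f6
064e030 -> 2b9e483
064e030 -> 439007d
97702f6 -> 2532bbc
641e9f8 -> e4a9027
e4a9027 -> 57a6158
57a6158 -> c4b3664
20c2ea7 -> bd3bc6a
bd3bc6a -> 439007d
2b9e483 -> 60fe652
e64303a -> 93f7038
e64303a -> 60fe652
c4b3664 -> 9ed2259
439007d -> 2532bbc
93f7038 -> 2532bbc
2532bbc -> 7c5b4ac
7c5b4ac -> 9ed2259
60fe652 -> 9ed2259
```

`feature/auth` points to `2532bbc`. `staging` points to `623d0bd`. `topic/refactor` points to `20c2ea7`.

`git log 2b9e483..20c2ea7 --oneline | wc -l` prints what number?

5

Reachable from 20c2ea7: {20c2ea7, 2532bbc, 439007d, 7c5b4ac, 9ed2259, bd3bc6a}.
Reachable from 2b9e483: {2b9e483, 60fe652, 9ed2259}.
In 20c2ea7's history but not 2b9e483's: {20c2ea7, 2532bbc, 439007d, 7c5b4ac, bd3bc6a} — 5 commits.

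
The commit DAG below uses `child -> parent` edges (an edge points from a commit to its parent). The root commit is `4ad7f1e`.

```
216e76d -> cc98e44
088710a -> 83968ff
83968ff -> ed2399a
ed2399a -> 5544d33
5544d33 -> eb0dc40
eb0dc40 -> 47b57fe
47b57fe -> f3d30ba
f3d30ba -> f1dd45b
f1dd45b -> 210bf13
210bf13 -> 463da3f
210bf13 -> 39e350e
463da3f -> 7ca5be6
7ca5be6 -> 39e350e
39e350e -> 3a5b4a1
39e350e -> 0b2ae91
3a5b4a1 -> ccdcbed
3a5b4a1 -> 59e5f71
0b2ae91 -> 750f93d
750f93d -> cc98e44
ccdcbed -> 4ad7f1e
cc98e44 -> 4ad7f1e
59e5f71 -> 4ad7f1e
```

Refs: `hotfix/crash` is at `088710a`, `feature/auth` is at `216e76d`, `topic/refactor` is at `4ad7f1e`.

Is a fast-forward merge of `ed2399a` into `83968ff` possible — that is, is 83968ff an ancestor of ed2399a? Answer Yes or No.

No

A fast-forward from 83968ff to ed2399a is possible iff 83968ff is an ancestor of ed2399a.
Ancestors of ed2399a: {0b2ae91, 210bf13, 39e350e, 3a5b4a1, 463da3f, 47b57fe, 4ad7f1e, 5544d33, 59e5f71, 750f93d, 7ca5be6, cc98e44, ccdcbed, eb0dc40, ed2399a, f1dd45b, f3d30ba}.
83968ff is not among them, so fast-forward is not possible.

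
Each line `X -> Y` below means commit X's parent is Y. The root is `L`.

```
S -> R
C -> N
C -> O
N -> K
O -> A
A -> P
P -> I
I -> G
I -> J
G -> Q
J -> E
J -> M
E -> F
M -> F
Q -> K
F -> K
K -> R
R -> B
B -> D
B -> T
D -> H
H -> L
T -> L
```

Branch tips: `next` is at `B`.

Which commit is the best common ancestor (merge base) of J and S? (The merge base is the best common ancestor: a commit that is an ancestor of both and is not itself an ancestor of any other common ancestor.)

R

Ancestors of J: {B, D, E, F, H, J, K, L, M, R, T}.
Ancestors of S: {B, D, H, L, R, S, T}.
Common ancestors: {B, D, H, L, R, T}.
Among these, R is not an ancestor of any other common ancestor — it is the merge base.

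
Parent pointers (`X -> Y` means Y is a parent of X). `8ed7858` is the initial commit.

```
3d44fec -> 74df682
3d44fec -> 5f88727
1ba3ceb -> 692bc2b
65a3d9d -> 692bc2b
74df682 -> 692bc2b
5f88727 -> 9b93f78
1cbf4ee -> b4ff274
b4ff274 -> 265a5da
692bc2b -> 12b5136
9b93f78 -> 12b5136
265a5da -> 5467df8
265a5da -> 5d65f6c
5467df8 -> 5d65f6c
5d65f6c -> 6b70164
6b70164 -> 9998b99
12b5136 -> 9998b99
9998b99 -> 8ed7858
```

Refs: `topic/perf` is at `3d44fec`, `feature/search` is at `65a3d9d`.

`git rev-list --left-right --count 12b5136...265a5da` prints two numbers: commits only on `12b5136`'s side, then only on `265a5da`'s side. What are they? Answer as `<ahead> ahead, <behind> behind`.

Reachable from 12b5136: {12b5136, 8ed7858, 9998b99}.
Reachable from 265a5da: {265a5da, 5467df8, 5d65f6c, 6b70164, 8ed7858, 9998b99}.
Only in 12b5136's history (ahead): {12b5136} — 1.
Only in 265a5da's history (behind): {265a5da, 5467df8, 5d65f6c, 6b70164} — 4.

1 ahead, 4 behind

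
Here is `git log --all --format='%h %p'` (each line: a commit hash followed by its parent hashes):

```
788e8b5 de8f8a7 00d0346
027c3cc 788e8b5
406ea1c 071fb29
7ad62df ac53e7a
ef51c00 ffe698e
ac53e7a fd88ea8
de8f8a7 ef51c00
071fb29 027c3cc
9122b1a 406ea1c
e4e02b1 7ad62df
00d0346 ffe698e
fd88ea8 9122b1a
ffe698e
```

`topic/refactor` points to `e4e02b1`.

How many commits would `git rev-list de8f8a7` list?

3

Walking parent pointers from de8f8a7: reachable set = {de8f8a7, ef51c00, ffe698e}.
That is 3 commits.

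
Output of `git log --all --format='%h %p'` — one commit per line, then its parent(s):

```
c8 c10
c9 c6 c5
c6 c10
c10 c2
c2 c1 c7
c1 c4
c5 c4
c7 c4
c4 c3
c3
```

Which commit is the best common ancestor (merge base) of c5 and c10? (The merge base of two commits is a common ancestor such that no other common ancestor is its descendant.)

Ancestors of c5: {c3, c4, c5}.
Ancestors of c10: {c1, c10, c2, c3, c4, c7}.
Common ancestors: {c3, c4}.
Among these, c4 is not an ancestor of any other common ancestor — it is the merge base.

c4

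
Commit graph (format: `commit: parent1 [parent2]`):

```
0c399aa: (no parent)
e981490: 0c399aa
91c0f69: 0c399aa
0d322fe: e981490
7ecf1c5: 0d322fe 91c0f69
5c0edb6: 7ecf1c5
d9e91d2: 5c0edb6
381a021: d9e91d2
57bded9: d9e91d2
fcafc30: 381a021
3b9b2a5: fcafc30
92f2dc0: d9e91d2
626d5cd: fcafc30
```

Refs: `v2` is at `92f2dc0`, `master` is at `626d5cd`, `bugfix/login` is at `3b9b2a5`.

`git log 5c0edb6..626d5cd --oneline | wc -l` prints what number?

Reachable from 626d5cd: {0c399aa, 0d322fe, 381a021, 5c0edb6, 626d5cd, 7ecf1c5, 91c0f69, d9e91d2, e981490, fcafc30}.
Reachable from 5c0edb6: {0c399aa, 0d322fe, 5c0edb6, 7ecf1c5, 91c0f69, e981490}.
In 626d5cd's history but not 5c0edb6's: {381a021, 626d5cd, d9e91d2, fcafc30} — 4 commits.

4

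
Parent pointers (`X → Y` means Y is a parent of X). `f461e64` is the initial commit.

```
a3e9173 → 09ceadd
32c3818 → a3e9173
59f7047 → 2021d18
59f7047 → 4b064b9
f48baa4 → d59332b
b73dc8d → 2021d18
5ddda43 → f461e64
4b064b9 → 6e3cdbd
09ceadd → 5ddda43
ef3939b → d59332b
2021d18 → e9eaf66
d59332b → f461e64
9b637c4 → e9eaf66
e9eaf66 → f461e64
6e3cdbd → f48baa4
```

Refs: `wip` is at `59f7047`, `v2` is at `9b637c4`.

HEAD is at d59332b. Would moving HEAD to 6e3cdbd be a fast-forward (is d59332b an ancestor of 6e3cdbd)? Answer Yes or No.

Yes

A fast-forward from d59332b to 6e3cdbd is possible iff d59332b is an ancestor of 6e3cdbd.
Ancestors of 6e3cdbd: {6e3cdbd, d59332b, f461e64, f48baa4}.
d59332b is among them, so fast-forward is possible.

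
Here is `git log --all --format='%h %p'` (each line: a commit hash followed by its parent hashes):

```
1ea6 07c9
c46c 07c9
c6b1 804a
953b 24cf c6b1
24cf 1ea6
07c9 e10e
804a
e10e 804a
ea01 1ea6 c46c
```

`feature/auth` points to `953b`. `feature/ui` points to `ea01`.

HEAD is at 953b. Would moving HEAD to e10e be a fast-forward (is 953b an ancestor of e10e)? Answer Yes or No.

No

A fast-forward from 953b to e10e is possible iff 953b is an ancestor of e10e.
Ancestors of e10e: {804a, e10e}.
953b is not among them, so fast-forward is not possible.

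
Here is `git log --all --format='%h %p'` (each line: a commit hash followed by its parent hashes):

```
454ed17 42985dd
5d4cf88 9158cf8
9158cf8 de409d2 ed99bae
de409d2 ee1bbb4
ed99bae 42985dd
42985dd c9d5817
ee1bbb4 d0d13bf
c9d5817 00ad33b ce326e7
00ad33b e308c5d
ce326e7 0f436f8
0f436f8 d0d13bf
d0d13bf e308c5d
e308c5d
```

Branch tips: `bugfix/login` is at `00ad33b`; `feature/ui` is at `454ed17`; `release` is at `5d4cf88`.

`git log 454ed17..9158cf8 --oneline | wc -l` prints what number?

4

Reachable from 9158cf8: {00ad33b, 0f436f8, 42985dd, 9158cf8, c9d5817, ce326e7, d0d13bf, de409d2, e308c5d, ed99bae, ee1bbb4}.
Reachable from 454ed17: {00ad33b, 0f436f8, 42985dd, 454ed17, c9d5817, ce326e7, d0d13bf, e308c5d}.
In 9158cf8's history but not 454ed17's: {9158cf8, de409d2, ed99bae, ee1bbb4} — 4 commits.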